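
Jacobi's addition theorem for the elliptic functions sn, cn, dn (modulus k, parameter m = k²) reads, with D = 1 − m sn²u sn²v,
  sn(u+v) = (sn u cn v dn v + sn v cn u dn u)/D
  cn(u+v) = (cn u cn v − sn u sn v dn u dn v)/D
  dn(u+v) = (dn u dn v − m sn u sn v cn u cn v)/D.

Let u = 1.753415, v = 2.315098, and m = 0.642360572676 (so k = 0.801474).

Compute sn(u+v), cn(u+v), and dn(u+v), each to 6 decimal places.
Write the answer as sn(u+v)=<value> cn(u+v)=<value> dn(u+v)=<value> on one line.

sn u = 0.9891697452990766, cn u = 0.1467760708867759, dn u = 0.6094899008507204
sn v = 0.9817081964424772, cn v = -0.1903917462435246, dn v = 0.6171907052664132
m = k² = 0.642360572676
D = 1 − m·sn²u·sn²v = 0.3942612461280901
sn(u+v) = (sn u·cn v·dn v + sn v·cn u·dn u)/D = -0.02841319941490425/0.3942612461280901 = -0.07206693453627747
cn(u+v) = (cn u·cn v − sn u·sn v·dn u·dn v)/D = -0.3932360872268506/0.3942612461280901 = -0.9973997979479161
dn(u+v) = (dn u·dn v − m·sn u·sn v·cn u·cn v)/D = 0.3936030311724578/0.3942612461280901 = 0.9983305106395913

sn(u+v)=-0.072067 cn(u+v)=-0.997400 dn(u+v)=0.998331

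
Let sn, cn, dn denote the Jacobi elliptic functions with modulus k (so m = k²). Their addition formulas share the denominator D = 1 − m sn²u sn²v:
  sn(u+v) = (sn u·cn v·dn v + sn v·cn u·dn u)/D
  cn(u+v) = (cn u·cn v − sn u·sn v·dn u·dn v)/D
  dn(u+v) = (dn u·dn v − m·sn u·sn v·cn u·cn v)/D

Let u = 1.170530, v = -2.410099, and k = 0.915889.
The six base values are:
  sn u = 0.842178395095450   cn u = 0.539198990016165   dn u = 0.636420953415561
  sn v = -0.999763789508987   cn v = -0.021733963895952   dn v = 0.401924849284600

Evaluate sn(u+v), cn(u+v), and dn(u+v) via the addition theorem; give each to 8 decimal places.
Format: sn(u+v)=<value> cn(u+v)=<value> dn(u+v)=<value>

m = k² = 0.838852660321
D = 1 − m·sn²u·sn²v = 0.4053126722915311
sn(u+v) = (sn u·cn v·dn v + sn v·cn u·dn u)/D = -0.350433260030445/0.4053126722915311 = -0.8645998114225929
cn(u+v) = (cn u·cn v − sn u·sn v·dn u·dn v)/D = 0.2036538548236606/0.4053126722915311 = 0.5024611090303576
dn(u+v) = (dn u·dn v − m·sn u·sn v·cn u·cn v)/D = 0.2475163530673753/0.4053126722915311 = 0.6106800255417208

sn(u+v)=-0.86459981 cn(u+v)=0.50246111 dn(u+v)=0.61068003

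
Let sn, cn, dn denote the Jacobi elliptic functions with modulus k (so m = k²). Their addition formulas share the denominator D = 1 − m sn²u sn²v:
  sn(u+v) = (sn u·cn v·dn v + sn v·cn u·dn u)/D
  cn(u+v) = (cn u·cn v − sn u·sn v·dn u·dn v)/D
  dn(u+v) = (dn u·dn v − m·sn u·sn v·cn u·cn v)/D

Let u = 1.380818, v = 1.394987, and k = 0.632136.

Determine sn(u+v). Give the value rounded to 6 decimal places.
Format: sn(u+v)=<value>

sn u = 0.9522316797634676, cn u = 0.305376534879229, dn u = 0.7985413743493706
sn v = 0.9556224480815546, cn v = 0.2945941898996254, dn v = 0.7969211404079885
m = k² = 0.399595922496
D = 1 − m·sn²u·sn²v = 0.6691135477662709
sn(u+v) = (sn u·cn v·dn v + sn v·cn u·dn u)/D = 0.4565879231587846/0.6691135477662709 = 0.6823773404125961

sn(u+v)=0.682377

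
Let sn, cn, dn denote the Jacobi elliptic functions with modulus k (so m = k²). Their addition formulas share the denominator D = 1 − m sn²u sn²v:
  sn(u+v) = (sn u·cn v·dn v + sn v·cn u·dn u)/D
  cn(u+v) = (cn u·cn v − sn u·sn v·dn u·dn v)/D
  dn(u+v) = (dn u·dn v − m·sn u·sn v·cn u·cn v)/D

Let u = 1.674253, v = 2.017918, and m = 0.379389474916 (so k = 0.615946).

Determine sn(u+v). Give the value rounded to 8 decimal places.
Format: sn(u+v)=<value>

sn(u+v)=-0.16416077

sn u = 0.9975274829618119, cn u = 0.07027745538842435, dn u = 0.7889767421341609
sn v = 0.9798174659607286, cn v = -0.1998943055674582, dn v = 0.7973519101230103
m = k² = 0.379389474916
D = 1 − m·sn²u·sn²v = 0.6375689713377444
sn(u+v) = (sn u·cn v·dn v + sn v·cn u·dn u)/D = -0.1046638102769848/0.6375689713377444 = -0.1641607653166992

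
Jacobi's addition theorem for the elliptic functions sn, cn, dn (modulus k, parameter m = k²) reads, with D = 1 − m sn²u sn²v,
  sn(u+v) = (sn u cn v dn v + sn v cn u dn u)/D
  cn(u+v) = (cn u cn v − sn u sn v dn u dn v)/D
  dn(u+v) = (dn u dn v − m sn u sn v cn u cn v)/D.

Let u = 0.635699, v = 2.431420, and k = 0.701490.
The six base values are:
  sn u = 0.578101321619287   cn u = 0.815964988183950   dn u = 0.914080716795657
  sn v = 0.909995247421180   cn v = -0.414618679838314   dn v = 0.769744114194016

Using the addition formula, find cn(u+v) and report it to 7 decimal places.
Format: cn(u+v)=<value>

m = k² = 0.4920882201
D = 1 − m·sn²u·sn²v = 0.8638150418948105
cn(u+v) = (cn u·cn v − sn u·sn v·dn u·dn v)/D = -0.708461135816774/0.8638150418948105 = -0.8201537383080735

cn(u+v)=-0.8201537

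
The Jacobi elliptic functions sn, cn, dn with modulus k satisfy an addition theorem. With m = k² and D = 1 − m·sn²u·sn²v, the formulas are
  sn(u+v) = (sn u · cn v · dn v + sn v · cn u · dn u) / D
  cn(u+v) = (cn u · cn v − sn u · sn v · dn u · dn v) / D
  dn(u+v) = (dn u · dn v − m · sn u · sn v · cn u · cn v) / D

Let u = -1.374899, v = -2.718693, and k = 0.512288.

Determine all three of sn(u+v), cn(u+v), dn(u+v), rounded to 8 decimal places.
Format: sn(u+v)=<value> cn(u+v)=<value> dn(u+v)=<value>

sn(u+v)=0.63998466 cn(u+v)=-0.76838769 dn(u+v)=0.94472755

sn u = -0.9626983509765889, cn u = 0.2705769484397301, dn u = 0.8699279617189173
sn v = -0.6088519868454925, cn v = -0.7932838446068949, dn v = 0.9501124511732918
m = k² = 0.262438994944
D = 1 − m·sn²u·sn²v = 0.9098361854903618
sn(u+v) = (sn u·cn v·dn v + sn v·cn u·dn u)/D = 0.5822812004594988/0.9098361854903618 = 0.6399846584972599
cn(u+v) = (cn u·cn v − sn u·sn v·dn u·dn v)/D = -0.6991069217359366/0.9098361854903618 = -0.7683876865802481
dn(u+v) = (dn u·dn v − m·sn u·sn v·cn u·cn v)/D = 0.8595473091807287/0.9098361854903618 = 0.9447275486382973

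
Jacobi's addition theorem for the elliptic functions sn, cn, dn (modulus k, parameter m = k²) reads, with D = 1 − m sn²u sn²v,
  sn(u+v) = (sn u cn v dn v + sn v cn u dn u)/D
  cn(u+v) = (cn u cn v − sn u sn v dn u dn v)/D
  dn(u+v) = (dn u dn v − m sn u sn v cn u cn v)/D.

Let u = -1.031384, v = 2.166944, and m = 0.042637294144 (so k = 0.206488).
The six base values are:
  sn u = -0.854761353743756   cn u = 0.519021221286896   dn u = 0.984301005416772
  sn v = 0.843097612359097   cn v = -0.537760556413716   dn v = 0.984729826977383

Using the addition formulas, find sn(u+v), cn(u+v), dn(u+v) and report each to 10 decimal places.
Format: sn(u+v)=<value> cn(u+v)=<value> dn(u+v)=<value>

sn(u+v)=0.9033567661 cn(u+v)=0.4288899079 dn(u+v)=0.9824488227

m = k² = 0.042637294144
D = 1 − m·sn²u·sn²v = 0.9778570687918619
sn(u+v) = (sn u·cn v·dn v + sn v·cn u·dn u)/D = 0.8833537993805393/0.9778570687918619 = 0.9033567661088947
cn(u+v) = (cn u·cn v − sn u·sn v·dn u·dn v)/D = 0.4193930282040679/0.9778570687918619 = 0.4288899079312543
dn(u+v) = (dn u·dn v − m·sn u·sn v·cn u·cn v)/D = 0.9606945259654966/0.9778570687918619 = 0.9824488226611997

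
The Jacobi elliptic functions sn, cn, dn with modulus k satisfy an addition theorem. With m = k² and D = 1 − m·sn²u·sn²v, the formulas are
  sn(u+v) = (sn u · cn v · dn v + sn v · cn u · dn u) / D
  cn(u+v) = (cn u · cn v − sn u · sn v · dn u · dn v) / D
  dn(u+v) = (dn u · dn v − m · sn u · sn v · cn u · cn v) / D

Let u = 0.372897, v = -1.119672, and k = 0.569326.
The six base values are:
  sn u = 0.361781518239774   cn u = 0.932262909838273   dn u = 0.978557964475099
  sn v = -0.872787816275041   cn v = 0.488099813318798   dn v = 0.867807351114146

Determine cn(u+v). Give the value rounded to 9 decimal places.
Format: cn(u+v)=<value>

m = k² = 0.324132094276
D = 1 − m·sn²u·sn²v = 0.9676829180625382
cn(u+v) = (cn u·cn v − sn u·sn v·dn u·dn v)/D = 0.7231794068266015/0.9676829180625382 = 0.7473309627853375

cn(u+v)=0.747330963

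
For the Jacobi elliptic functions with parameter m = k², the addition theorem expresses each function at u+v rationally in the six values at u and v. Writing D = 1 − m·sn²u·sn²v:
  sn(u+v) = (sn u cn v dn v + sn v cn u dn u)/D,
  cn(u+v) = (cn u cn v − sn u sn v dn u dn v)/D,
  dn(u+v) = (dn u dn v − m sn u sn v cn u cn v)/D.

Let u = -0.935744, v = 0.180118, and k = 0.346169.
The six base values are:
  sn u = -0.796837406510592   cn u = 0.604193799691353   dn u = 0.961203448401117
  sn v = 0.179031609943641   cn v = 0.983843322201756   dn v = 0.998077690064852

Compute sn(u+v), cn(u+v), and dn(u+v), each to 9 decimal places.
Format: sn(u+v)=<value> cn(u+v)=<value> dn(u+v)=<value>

sn(u+v)=-0.680141693 cn(u+v)=0.733080676 dn(u+v)=0.971887924

m = k² = 0.119832976561
D = 1 − m·sn²u·sn²v = 0.9975612054953912
sn(u+v) = (sn u·cn v·dn v + sn v·cn u·dn u)/D = -0.6784829672134287/0.9975612054953912 = -0.6801416930367621
cn(u+v) = (cn u·cn v − sn u·sn v·dn u·dn v)/D = 0.7312928427864446/0.9975612054953912 = 0.7330806759102895
dn(u+v) = (dn u·dn v − m·sn u·sn v·cn u·cn v)/D = 0.9695176892245463/0.9975612054953912 = 0.9718879241530664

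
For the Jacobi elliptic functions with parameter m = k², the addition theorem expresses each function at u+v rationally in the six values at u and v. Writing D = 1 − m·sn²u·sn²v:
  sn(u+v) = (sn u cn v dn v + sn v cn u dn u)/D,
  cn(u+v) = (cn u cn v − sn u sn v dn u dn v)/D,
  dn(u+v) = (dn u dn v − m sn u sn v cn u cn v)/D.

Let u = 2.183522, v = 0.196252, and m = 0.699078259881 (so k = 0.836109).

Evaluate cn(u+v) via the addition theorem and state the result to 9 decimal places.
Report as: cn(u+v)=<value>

sn u = 0.998190934910047, cn u = -0.06012368471248569, dn u = 0.5508618777735813
sn v = 0.1941385532921646, cn v = 0.9809741189886843, dn v = 0.9867380076131054
m = k² = 0.699078259881
D = 1 − m·sn²u·sn²v = 0.9737471403098709
cn(u+v) = (cn u·cn v − sn u·sn v·dn u·dn v)/D = -0.1643141203669971/0.9737471403098709 = -0.168744136506227

cn(u+v)=-0.168744137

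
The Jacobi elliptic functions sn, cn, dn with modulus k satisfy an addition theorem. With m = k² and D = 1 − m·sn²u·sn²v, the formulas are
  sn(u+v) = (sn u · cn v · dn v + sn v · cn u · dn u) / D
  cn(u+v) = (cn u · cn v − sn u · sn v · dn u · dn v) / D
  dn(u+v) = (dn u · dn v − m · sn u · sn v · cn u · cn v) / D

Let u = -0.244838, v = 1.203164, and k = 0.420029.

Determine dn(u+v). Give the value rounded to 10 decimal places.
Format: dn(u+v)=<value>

dn(u+v)=0.9409957101

sn u = -0.2419856443315554, cn u = 0.9702798297076169, dn u = 0.9948211444863494
sn v = 0.9187456136343009, cn v = 0.3948499682508939, dn v = 0.9225407000878859
m = k² = 0.176424360841
D = 1 − m·sn²u·sn²v = 0.9912797624676238
dn(u+v) = (dn u·dn v − m·sn u·sn v·cn u·cn v)/D = 0.9327900040291495/0.9912797624676238 = 0.9409957101385043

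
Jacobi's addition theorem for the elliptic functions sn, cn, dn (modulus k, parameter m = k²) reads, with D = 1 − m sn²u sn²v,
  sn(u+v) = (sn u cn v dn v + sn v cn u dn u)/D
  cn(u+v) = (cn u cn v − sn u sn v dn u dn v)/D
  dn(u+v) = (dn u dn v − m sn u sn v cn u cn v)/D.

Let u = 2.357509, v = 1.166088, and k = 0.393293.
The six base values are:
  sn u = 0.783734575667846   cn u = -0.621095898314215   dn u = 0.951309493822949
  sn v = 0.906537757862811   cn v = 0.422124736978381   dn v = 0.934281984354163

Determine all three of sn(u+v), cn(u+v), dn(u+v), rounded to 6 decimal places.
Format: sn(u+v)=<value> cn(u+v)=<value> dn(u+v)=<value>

m = k² = 0.154679383849
D = 1 − m·sn²u·sn²v = 0.9219195618257147
sn(u+v) = (sn u·cn v·dn v + sn v·cn u·dn u)/D = -0.226539831387327/0.9219195618257147 = -0.2457262442058404
cn(u+v) = (cn u·cn v − sn u·sn v·dn u·dn v)/D = -0.8936528315134011/0.9219195618257147 = -0.9693392661542664
dn(u+v) = (dn u·dn v − m·sn u·sn v·cn u·cn v)/D = 0.9176042103410707/0.9219195618257147 = 0.9953191670257021

sn(u+v)=-0.245726 cn(u+v)=-0.969339 dn(u+v)=0.995319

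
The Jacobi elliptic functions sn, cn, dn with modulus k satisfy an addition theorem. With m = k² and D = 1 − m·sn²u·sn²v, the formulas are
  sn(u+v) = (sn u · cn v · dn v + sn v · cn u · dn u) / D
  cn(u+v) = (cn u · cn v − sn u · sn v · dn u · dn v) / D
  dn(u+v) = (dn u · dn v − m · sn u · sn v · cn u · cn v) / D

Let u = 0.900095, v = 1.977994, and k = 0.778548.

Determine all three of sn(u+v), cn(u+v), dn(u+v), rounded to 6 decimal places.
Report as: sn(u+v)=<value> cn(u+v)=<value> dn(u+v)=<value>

sn(u+v)=0.810473 cn(u+v)=-0.585776 dn(u+v)=0.775789

sn u = 0.7433769346328293, cn u = 0.6688727330784969, dn u = 0.8155017371076661
sn v = 0.9999069177089104, cn v = -0.01364389672587301, dn v = 0.6276749538442732
m = k² = 0.606136988304
D = 1 − m·sn²u·sn²v = 0.6651054374379088
sn(u+v) = (sn u·cn v·dn v + sn v·cn u·dn u)/D = 0.5390498727202852/0.6651054374379088 = 0.8104728098401819
cn(u+v) = (cn u·cn v − sn u·sn v·dn u·dn v)/D = -0.3896029743594321/0.6651054374379088 = -0.5857762580625477
dn(u+v) = (dn u·dn v − m·sn u·sn v·cn u·cn v)/D = 0.5159817146039762/0.6651054374379088 = 0.7757893494174688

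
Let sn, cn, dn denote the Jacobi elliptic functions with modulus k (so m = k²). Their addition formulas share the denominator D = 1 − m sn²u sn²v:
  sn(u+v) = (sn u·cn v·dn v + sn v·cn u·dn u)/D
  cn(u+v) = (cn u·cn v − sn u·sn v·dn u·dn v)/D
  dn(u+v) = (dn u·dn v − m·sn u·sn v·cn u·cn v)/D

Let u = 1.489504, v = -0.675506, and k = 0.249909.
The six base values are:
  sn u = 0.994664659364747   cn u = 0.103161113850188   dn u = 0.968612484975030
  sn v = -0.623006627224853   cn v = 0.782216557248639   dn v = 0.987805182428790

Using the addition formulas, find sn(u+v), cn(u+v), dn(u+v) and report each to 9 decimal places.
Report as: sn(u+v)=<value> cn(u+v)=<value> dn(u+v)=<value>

m = k² = 0.062454508281
D = 1 − m·sn²u·sn²v = 0.9760170555422449
sn(u+v) = (sn u·cn v·dn v + sn v·cn u·dn u)/D = 0.7063022907978363/0.9760170555422449 = 0.7236577340397361
cn(u+v) = (cn u·cn v − sn u·sn v·dn u·dn v)/D = 0.6736069823889019/0.9760170555422449 = 0.6901590280250447
dn(u+v) = (dn u·dn v − m·sn u·sn v·cn u·cn v)/D = 0.9599234625569166/0.9760170555422449 = 0.9835109510700229

sn(u+v)=0.723657734 cn(u+v)=0.690159028 dn(u+v)=0.983510951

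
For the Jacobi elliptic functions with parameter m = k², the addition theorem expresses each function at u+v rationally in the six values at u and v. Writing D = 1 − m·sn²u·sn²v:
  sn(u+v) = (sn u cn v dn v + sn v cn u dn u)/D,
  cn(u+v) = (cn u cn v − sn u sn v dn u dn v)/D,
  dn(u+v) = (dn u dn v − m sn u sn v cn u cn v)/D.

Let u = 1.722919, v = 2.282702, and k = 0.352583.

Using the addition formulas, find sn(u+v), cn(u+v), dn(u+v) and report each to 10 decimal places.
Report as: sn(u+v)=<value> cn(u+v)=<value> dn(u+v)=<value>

sn(u+v)=-0.6822677055 cn(u+v)=-0.7311024402 dn(u+v)=0.9706352629

sn u = 0.9956609667659217, cn u = -0.093055033494971, dn u = 0.9363555411616806
sn v = 0.8126192380327154, cn v = -0.5827949673591296, dn v = 0.9580755383310442
m = k² = 0.124314771889
D = 1 − m·sn²u·sn²v = 0.9186195850344058
sn(u+v) = (sn u·cn v·dn v + sn v·cn u·dn u)/D = -0.6267444765103614/0.9186195850344058 = -0.6822677055017148
cn(u+v) = (cn u·cn v − sn u·sn v·dn u·dn v)/D = -0.6716050202109399/0.9186195850344058 = -0.7311024401747168
dn(u+v) = (dn u·dn v − m·sn u·sn v·cn u·cn v)/D = 0.8916445624102843/0.9186195850344058 = 0.9706352628840248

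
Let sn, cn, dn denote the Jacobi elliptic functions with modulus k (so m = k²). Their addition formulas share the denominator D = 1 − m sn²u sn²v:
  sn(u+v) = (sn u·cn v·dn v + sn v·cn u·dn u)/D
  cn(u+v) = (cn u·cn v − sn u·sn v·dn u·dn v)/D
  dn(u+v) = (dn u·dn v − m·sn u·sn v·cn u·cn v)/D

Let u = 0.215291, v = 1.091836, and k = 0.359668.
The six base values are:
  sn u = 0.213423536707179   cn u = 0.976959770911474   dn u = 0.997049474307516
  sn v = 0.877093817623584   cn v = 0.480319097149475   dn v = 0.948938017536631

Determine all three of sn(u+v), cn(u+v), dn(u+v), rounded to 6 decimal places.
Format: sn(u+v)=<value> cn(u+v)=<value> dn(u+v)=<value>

sn(u+v)=0.955967 cn(u+v)=0.293473 dn(u+v)=0.939032

m = k² = 0.129361070224
D = 1 − m·sn²u·sn²v = 0.9954670563068109
sn(u+v) = (sn u·cn v·dn v + sn v·cn u·dn u)/D = 0.9516340779475342/0.9954670563068109 = 0.9559674244551122
cn(u+v) = (cn u·cn v − sn u·sn v·dn u·dn v)/D = 0.2921425026953352/0.9954670563068109 = 0.29347279836581
dn(u+v) = (dn u·dn v − m·sn u·sn v·cn u·cn v)/D = 0.9347750078797764/0.9954670563068109 = 0.9390315851815303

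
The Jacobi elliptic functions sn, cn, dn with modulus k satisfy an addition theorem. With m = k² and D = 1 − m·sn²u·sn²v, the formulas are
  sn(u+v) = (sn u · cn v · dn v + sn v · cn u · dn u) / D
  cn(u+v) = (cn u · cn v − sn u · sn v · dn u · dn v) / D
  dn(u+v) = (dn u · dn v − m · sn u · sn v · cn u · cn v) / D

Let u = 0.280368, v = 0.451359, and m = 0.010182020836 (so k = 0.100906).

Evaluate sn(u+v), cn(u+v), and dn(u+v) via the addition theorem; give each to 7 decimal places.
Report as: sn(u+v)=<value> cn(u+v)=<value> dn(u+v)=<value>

sn(u+v)=0.6677112 cn(u+v)=0.7444204 dn(u+v)=0.9977277

sn u = 0.2766739208055265, cn u = 0.9609638606868092, dn u = 0.9996102150343696
sn v = 0.4360540403392122, cn v = 0.899920481989297, dn v = 0.9990315103780595
m = k² = 0.010182020836
D = 1 − m·sn²u·sn²v = 0.9998517990251457
sn(u+v) = (sn u·cn v·dn v + sn v·cn u·dn u)/D = 0.6676122308645085/0.9998517990251457 = 0.6677111863132412
cn(u+v) = (cn u·cn v − sn u·sn v·dn u·dn v)/D = 0.7443101028562857/0.9998517990251457 = 0.7444204266892225
dn(u+v) = (dn u·dn v − m·sn u·sn v·cn u·cn v)/D = 0.9975797869396532/0.9998517990251457 = 0.9977276511501927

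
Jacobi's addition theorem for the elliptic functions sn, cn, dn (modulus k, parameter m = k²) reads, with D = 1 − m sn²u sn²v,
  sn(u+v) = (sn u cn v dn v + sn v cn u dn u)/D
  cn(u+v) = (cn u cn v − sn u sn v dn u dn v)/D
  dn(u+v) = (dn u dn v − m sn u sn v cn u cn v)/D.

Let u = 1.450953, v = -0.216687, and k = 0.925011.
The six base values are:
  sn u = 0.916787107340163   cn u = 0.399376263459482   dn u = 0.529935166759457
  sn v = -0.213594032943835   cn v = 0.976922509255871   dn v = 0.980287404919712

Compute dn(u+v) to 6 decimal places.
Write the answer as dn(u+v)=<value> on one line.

m = k² = 0.855645350121
D = 1 − m·sn²u·sn²v = 0.9671897891872873
dn(u+v) = (dn u·dn v − m·sn u·sn v·cn u·cn v)/D = 0.5848610706580031/0.9671897891872873 = 0.6047014528032307

dn(u+v)=0.604701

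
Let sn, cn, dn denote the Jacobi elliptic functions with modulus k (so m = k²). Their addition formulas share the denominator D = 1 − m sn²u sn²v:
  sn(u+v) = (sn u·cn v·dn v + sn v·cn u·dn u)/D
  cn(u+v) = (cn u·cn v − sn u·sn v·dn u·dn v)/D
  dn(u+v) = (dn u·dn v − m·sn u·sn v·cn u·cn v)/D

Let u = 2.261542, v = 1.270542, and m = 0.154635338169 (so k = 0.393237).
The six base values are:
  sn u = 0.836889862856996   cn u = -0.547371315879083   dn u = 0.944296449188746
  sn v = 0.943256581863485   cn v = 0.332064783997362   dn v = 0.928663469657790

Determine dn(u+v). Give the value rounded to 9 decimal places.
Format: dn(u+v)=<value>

dn(u+v)=0.995001454

m = k² = 0.154635338169
D = 1 − m·sn²u·sn²v = 0.9036381671912167
dn(u+v) = (dn u·dn v − m·sn u·sn v·cn u·cn v)/D = 0.899121289837516/0.9036381671912167 = 0.9950014535488906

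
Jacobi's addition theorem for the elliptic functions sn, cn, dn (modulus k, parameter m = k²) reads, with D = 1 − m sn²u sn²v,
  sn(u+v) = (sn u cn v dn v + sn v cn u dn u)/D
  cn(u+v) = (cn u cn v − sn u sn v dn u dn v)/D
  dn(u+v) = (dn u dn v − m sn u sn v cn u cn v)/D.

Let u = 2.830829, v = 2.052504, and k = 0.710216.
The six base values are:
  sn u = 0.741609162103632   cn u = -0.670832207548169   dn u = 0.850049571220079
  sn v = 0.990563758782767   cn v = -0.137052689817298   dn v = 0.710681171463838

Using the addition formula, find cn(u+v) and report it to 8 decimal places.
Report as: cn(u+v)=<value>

m = k² = 0.504406766656
D = 1 − m·sn²u·sn²v = 0.7277950951252953
cn(u+v) = (cn u·cn v − sn u·sn v·dn u·dn v)/D = -0.3518496926889931/0.7277950951252953 = -0.4834460894909159

cn(u+v)=-0.48344609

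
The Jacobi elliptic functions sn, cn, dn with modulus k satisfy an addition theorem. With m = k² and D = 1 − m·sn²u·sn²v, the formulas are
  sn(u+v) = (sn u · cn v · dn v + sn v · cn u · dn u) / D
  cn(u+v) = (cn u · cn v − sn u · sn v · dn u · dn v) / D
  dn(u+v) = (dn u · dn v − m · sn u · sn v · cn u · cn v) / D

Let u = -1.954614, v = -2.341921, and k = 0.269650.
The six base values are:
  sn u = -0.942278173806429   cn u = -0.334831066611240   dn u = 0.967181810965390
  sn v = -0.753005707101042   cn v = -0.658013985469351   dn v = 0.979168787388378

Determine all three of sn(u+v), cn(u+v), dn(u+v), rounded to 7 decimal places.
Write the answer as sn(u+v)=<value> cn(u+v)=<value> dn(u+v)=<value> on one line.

sn(u+v)=0.8833060 cn(u+v)=-0.4687969 dn(u+v)=0.9712202

m = k² = 0.0727111225
D = 1 − m·sn²u·sn²v = 0.9633937157301813
sn(u+v) = (sn u·cn v·dn v + sn v·cn u·dn u)/D = 0.8509714574212701/0.9633937157301813 = 0.8833060082567557
cn(u+v) = (cn u·cn v − sn u·sn v·dn u·dn v)/D = -0.4516359487050659/0.9633937157301813 = -0.4687968598204517
dn(u+v) = (dn u·dn v − m·sn u·sn v·cn u·cn v)/D = 0.9356674174573292/0.9633937157301813 = 0.971220179434285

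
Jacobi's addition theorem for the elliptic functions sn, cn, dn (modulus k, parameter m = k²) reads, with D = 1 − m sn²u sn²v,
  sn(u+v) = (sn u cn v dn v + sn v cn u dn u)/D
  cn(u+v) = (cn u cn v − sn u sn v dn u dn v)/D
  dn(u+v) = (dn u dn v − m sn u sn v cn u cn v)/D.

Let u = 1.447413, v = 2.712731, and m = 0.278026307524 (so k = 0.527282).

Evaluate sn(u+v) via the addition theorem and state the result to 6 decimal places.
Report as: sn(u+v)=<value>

sn(u+v)=-0.674103

sn u = 0.9766923624638826, cn u = 0.2146439589290129, dn u = 0.857194802018843
sn v = 0.6256895531729364, cn v = -0.7800721652836045, dn v = 0.9440106985746257
m = k² = 0.278026307524
D = 1 − m·sn²u·sn²v = 0.8961708537898172
sn(u+v) = (sn u·cn v·dn v + sn v·cn u·dn u)/D = -0.6041111319646555/0.8961708537898172 = -0.6741026327847305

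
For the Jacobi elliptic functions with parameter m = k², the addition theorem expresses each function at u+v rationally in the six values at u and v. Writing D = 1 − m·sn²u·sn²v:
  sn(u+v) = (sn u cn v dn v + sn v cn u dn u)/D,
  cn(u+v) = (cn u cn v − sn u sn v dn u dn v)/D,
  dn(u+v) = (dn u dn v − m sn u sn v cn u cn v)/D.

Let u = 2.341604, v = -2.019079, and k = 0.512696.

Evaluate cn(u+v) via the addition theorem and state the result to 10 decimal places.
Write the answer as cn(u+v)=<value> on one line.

cn(u+v)=0.9488928377

sn u = 0.8436487275864667, cn u = -0.5368955433245238, dn u = 0.9016169863076445
sn v = -0.9606575049538834, cn v = -0.2777357704289808, dn v = 0.8702981489722276
m = k² = 0.262857188416
D = 1 − m·sn²u·sn²v = 0.8273445348541685
cn(u+v) = (cn u·cn v − sn u·sn v·dn u·dn v)/D = 0.7850613034455352/0.8273445348541685 = 0.9488928377147178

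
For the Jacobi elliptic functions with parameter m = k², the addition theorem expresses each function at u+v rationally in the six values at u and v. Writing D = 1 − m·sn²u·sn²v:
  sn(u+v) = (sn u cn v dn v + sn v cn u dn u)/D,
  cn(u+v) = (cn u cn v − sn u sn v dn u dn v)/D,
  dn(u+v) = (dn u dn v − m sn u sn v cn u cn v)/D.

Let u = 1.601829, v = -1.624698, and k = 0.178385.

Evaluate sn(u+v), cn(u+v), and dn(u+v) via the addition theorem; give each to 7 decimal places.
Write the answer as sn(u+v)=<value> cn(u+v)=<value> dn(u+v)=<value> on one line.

sn u = 0.9998377493562898, cn u = -0.01801318856141426, dn u = 0.9839660141287068
sn v = -0.999179311040296, cn v = -0.04050560935277293, dn v = 0.9839872971593685
m = k² = 0.031821208225
D = 1 − m·sn²u·sn²v = 0.9682413092157567
sn(u+v) = (sn u·cn v·dn v + sn v·cn u·dn u)/D = -0.02214071908253714/0.9682413092157567 = -0.02286694326280128
cn(u+v) = (cn u·cn v − sn u·sn v·dn u·dn v)/D = 0.9679881308313397/0.9682413092157567 = 0.9997385172662979
dn(u+v) = (dn u·dn v − m·sn u·sn v·cn u·cn v)/D = 0.9682332537934693/0.9682413092157567 = 0.9999916803567346

sn(u+v)=-0.0228669 cn(u+v)=0.9997385 dn(u+v)=0.9999917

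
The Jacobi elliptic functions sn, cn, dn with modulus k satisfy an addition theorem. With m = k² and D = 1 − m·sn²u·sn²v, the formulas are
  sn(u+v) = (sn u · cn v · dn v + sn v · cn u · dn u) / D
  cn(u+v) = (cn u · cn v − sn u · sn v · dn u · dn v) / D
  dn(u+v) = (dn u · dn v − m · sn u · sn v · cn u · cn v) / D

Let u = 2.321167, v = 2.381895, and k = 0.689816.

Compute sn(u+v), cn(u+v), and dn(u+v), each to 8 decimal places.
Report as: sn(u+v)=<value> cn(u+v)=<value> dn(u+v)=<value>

sn u = 0.9362111046646723, cn u = -0.3514381417867929, dn u = 0.7634952869450043
sn v = 0.9187983128401105, cn v = -0.3947273240126233, dn v = 0.7734955122749752
m = k² = 0.475846113856
D = 1 − m·sn²u·sn²v = 0.6479093589790172
sn(u+v) = (sn u·cn v·dn v + sn v·cn u·dn u)/D = -0.5323770174318533/0.6479093589790172 = -0.8216844070145537
cn(u+v) = (cn u·cn v − sn u·sn v·dn u·dn v)/D = -0.3692712400972557/0.6479093589790172 = -0.5699427473607689
dn(u+v) = (dn u·dn v − m·sn u·sn v·cn u·cn v)/D = 0.5337787137579793/0.6479093589790172 = 0.8238478212432581

sn(u+v)=-0.82168441 cn(u+v)=-0.56994275 dn(u+v)=0.82384782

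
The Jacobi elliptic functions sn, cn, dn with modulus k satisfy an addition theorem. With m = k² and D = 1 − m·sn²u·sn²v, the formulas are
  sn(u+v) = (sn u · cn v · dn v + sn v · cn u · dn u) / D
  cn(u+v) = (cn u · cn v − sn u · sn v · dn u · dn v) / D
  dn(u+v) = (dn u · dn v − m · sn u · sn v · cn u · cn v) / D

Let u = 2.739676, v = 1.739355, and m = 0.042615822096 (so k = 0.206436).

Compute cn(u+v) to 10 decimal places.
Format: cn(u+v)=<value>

cn(u+v)=-0.2752284605

sn u = 0.4219966972360787, cn u = -0.9065973679213068, dn u = 0.9961982346553274
sn v = 0.9890424951053901, cn v = -0.1476311040252169, dn v = 0.9789346185073769
m = k² = 0.042615822096
D = 1 − m·sn²u·sn²v = 0.9925763262359613
cn(u+v) = (cn u·cn v − sn u·sn v·dn u·dn v)/D = -0.2731852542037541/0.9925763262359613 = -0.2752284605051228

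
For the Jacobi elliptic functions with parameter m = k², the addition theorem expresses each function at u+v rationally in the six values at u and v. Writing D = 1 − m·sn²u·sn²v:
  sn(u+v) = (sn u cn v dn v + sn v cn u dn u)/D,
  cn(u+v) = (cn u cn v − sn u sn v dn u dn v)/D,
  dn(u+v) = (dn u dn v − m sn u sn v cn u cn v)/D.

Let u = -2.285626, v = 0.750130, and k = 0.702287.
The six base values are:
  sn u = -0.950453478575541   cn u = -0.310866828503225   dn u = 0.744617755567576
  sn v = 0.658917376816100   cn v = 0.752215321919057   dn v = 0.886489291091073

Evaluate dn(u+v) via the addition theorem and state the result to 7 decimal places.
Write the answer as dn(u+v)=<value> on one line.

dn(u+v)=0.7288602

m = k² = 0.493207030369
D = 1 − m·sn²u·sn²v = 0.8065570488171077
dn(u+v) = (dn u·dn v − m·sn u·sn v·cn u·cn v)/D = 0.5878673249367928/0.8065570488171077 = 0.7288601913515677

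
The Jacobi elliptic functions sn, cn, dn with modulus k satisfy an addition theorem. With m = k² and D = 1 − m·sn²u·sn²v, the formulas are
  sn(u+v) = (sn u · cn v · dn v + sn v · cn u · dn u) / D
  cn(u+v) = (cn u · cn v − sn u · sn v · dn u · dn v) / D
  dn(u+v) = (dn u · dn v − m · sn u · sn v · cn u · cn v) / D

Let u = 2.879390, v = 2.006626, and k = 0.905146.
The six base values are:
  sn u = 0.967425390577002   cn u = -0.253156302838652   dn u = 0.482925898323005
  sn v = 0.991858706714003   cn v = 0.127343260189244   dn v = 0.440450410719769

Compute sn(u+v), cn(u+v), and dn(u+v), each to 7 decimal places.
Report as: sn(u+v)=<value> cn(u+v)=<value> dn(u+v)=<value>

m = k² = 0.819289281316
D = 1 − m·sn²u·sn²v = 0.2456518041060892
sn(u+v) = (sn u·cn v·dn v + sn v·cn u·dn u)/D = -0.06699908135572155/0.2456518041060892 = -0.2727400338032395
cn(u+v) = (cn u·cn v − sn u·sn v·dn u·dn v)/D = -0.2363385959974922/0.2456518041060892 = -0.9620877683252229
dn(u+v) = (dn u·dn v − m·sn u·sn v·cn u·cn v)/D = 0.238048566744693/0.2456518041060892 = 0.9690487216690146

sn(u+v)=-0.2727400 cn(u+v)=-0.9620878 dn(u+v)=0.9690487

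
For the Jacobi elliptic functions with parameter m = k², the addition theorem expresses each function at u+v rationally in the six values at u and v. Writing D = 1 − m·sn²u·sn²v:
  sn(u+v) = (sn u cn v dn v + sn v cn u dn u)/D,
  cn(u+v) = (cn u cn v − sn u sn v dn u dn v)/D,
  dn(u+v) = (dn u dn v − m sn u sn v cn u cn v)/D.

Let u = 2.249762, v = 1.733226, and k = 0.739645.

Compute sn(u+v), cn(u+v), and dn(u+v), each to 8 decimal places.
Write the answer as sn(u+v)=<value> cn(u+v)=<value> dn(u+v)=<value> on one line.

sn(u+v)=-0.18891064 cn(u+v)=-0.98199428 dn(u+v)=0.99019009

sn u = 0.9711788727593834, cn u = -0.2383518347020079, dn u = 0.695705011406922
sn v = 0.9939654074405801, cn v = 0.1096939780091939, dn v = 0.6778702661098681
m = k² = 0.547074726025
D = 1 − m·sn²u·sn²v = 0.4902143058696569
sn(u+v) = (sn u·cn v·dn v + sn v·cn u·dn u)/D = -0.09260669781827149/0.4902143058696569 = -0.1889106391009623
cn(u+v) = (cn u·cn v − sn u·sn v·dn u·dn v)/D = -0.481387645456824/0.4902143058696569 = -0.9819942822819622
dn(u+v) = (dn u·dn v − m·sn u·sn v·cn u·cn v)/D = 0.485405348719854/0.4902143058696569 = 0.9901900921857602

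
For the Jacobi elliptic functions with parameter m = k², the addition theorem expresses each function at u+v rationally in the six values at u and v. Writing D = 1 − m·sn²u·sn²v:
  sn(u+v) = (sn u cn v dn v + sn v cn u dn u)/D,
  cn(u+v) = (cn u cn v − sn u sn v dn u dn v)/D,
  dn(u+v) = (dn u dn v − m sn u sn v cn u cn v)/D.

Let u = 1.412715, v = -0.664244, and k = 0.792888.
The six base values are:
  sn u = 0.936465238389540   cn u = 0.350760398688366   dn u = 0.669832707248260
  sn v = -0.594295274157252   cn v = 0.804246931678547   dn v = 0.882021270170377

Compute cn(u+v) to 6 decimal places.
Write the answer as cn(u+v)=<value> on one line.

cn(u+v)=0.758623

m = k² = 0.628671380544
D = 1 − m·sn²u·sn²v = 0.8052795495281651
cn(u+v) = (cn u·cn v − sn u·sn v·dn u·dn v)/D = 0.6109036807412928/0.8052795495281651 = 0.7586231155370054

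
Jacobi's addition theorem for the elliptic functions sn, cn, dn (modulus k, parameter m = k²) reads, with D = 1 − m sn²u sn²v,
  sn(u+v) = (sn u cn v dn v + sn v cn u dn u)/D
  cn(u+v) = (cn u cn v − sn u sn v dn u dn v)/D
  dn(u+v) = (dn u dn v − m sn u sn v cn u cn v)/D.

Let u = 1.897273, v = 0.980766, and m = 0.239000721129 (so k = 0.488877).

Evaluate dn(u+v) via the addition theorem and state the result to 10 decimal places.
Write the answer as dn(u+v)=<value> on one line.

sn u = 0.9819979466465428, cn u = -0.188891590024473, dn u = 0.8772267850651837
sn v = 0.8133534121698136, cn v = 0.5817699089087723, dn v = 0.9175459449932204
m = k² = 0.239000721129
D = 1 − m·sn²u·sn²v = 0.8475319111339707
dn(u+v) = (dn u·dn v − m·sn u·sn v·cn u·cn v)/D = 0.8258733423261698/0.8475319111339707 = 0.9744451288225567

dn(u+v)=0.9744451288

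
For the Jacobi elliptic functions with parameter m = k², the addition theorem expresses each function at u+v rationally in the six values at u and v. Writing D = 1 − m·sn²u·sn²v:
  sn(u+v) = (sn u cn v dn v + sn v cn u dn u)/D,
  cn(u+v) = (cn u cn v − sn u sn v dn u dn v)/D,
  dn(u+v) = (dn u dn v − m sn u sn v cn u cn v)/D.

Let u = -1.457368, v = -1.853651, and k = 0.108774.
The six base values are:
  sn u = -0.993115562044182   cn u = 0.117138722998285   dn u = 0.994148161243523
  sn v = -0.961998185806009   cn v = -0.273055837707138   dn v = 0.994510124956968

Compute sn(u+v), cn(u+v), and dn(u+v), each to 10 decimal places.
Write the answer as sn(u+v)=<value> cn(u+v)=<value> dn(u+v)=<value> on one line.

m = k² = 0.011831783076
D = 1 − m·sn²u·sn²v = 0.989200633519842
sn(u+v) = (sn u·cn v·dn v + sn v·cn u·dn u)/D = 0.1576594679104085/0.989200633519842 = 0.1593806782648468
cn(u+v) = (cn u·cn v − sn u·sn v·dn u·dn v)/D = -0.9765558793711006/0.989200633519842 = -0.9872171997062437
dn(u+v) = (dn u·dn v − m·sn u·sn v·cn u·cn v)/D = 0.9890519685777297/0.989200633519842 = 0.9998497120431643

sn(u+v)=0.1593806783 cn(u+v)=-0.9872171997 dn(u+v)=0.9998497120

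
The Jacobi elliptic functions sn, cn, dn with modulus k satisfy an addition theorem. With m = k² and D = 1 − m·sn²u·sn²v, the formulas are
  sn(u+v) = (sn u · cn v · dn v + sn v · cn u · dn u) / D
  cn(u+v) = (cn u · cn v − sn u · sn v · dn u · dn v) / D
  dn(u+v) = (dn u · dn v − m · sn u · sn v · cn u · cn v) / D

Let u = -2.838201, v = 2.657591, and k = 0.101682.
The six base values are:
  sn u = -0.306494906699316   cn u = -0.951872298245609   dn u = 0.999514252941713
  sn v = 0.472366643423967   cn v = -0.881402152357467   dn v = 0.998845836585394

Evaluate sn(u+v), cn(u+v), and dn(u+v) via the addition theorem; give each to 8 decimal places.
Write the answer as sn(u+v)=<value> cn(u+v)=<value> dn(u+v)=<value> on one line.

sn(u+v)=-0.17961976 cn(u+v)=0.98373611 dn(u+v)=0.99983320

m = k² = 0.010339229124
D = 1 − m·sn²u·sn²v = 0.9997832829265835
sn(u+v) = (sn u·cn v·dn v + sn v·cn u·dn u)/D = -0.1795808360546818/0.9997832829265835 = -0.1796197627239871
cn(u+v) = (cn u·cn v − sn u·sn v·dn u·dn v)/D = 0.9835229210045684/0.9997832829265835 = 0.983736113416082
dn(u+v) = (dn u·dn v − m·sn u·sn v·cn u·cn v)/D = 0.999616516549621/0.9997832829265835 = 0.9998331974740823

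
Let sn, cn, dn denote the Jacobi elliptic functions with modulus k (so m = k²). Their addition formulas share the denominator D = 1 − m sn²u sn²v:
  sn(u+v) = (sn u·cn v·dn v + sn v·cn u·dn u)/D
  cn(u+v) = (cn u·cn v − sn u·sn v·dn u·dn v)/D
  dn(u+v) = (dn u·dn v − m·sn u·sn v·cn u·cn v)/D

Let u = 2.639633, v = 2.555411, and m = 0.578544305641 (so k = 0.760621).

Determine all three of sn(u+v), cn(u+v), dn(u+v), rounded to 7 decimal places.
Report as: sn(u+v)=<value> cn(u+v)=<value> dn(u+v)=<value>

sn(u+v)=-0.9238325 cn(u+v)=-0.3827969 dn(u+v)=0.7114997

sn u = 0.8848716812035392, cn u = -0.4658348503536657, dn u = 0.7395951785545329
sn v = 0.9118170255021262, cn v = -0.4105967754433233, dn v = 0.7204112105102429
m = k² = 0.578544305641
D = 1 − m·sn²u·sn²v = 0.6233719943451156
sn(u+v) = (sn u·cn v·dn v + sn v·cn u·dn u)/D = -0.5758913325599695/0.6233719943451156 = -0.9238325394533853
cn(u+v) = (cn u·cn v − sn u·sn v·dn u·dn v)/D = -0.2386248445072505/0.6233719943451156 = -0.3827968639462833
dn(u+v) = (dn u·dn v − m·sn u·sn v·cn u·cn v)/D = 0.4435289685685075/0.6233719943451156 = 0.7114996704888188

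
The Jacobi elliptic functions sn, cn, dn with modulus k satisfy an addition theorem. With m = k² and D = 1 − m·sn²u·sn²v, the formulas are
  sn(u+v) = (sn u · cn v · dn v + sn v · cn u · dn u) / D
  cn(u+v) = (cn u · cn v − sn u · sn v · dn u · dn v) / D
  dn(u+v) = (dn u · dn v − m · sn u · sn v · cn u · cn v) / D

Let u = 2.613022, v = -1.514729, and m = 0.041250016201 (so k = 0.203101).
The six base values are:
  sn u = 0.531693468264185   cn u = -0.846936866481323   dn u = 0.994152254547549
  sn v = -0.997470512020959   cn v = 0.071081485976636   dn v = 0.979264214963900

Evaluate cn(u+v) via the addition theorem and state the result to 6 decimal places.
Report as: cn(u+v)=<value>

cn(u+v)=0.461467

m = k² = 0.041250016201
D = 1 − m·sn²u·sn²v = 0.9883976248193249
cn(u+v) = (cn u·cn v − sn u·sn v·dn u·dn v)/D = 0.4561127968102356/0.9883976248193249 = 0.4614669090221774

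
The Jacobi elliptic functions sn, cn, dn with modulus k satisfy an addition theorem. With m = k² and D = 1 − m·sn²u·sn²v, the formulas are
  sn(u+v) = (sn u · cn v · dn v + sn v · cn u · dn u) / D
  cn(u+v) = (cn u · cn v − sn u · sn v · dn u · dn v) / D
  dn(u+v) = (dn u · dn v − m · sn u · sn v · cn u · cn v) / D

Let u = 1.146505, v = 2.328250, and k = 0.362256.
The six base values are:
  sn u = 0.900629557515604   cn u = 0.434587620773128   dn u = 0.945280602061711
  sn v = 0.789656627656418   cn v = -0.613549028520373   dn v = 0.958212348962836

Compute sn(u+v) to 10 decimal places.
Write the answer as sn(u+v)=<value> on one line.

sn(u+v)=-0.2196733592

m = k² = 0.131229409536
D = 1 − m·sn²u·sn²v = 0.9336256721702333
sn(u+v) = (sn u·cn v·dn v + sn v·cn u·dn u)/D = -0.20509268763537/0.9336256721702333 = -0.2196733591939771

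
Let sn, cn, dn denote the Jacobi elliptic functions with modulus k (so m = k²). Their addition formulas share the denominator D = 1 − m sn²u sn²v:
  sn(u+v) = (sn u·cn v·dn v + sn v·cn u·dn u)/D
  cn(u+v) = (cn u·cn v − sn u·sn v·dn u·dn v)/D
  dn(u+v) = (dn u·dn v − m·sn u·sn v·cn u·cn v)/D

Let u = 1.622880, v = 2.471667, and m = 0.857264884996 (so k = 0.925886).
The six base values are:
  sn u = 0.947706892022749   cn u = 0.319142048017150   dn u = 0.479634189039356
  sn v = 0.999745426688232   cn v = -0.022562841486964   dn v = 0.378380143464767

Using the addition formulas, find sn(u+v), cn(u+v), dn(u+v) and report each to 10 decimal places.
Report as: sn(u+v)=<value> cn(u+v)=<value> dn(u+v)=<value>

m = k² = 0.857264884996
D = 1 − m·sn²u·sn²v = 0.2304409233714833
sn(u+v) = (sn u·cn v·dn v + sn v·cn u·dn u)/D = 0.144941581869718/0.2304409233714833 = 0.6289750090788532
cn(u+v) = (cn u·cn v − sn u·sn v·dn u·dn v)/D = -0.1791506545045417/0.2304409233714833 = -0.777425519232715
dn(u+v) = (dn u·dn v − m·sn u·sn v·cn u·cn v)/D = 0.1873327125119794/0.2304409233714833 = 0.8129316172283729

sn(u+v)=0.6289750091 cn(u+v)=-0.7774255192 dn(u+v)=0.8129316172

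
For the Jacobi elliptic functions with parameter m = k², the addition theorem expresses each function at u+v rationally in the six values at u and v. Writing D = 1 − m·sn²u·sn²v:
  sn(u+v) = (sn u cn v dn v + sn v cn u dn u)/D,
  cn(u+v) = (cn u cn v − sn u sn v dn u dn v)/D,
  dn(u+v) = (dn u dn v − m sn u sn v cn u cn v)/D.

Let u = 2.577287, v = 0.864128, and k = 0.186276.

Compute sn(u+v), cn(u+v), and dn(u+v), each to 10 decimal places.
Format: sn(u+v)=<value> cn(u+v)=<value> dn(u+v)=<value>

sn(u+v)=-0.2685719908 cn(u+v)=-0.9632596149 dn(u+v)=0.9987477898

sn u = 0.5571788086114627, cn u = -0.8303925428580817, dn u = 0.9945993340170549
sn v = 0.7584408075956399, cn v = 0.6517419285067315, dn v = 0.9899697741726581
m = k² = 0.034698748176
D = 1 − m·sn²u·sn²v = 0.9938035011729966
sn(u+v) = (sn u·cn v·dn v + sn v·cn u·dn u)/D = -0.2669077847726773/0.9938035011729966 = -0.268571990798627
cn(u+v) = (cn u·cn v − sn u·sn v·dn u·dn v)/D = -0.9572907778577251/0.9938035011729966 = -0.9632596149317495
dn(u+v) = (dn u·dn v − m·sn u·sn v·cn u·cn v)/D = 0.9925590502625006/0.9938035011729966 = 0.9987477897702844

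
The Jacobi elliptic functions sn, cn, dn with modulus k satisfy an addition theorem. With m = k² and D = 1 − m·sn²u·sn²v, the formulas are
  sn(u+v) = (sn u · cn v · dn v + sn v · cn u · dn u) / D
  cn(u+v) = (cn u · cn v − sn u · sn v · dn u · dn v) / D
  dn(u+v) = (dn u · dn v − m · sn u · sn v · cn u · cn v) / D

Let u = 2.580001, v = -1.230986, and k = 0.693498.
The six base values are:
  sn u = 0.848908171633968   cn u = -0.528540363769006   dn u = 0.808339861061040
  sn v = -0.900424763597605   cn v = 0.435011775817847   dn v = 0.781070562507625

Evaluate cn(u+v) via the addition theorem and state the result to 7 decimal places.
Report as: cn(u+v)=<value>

cn(u+v)=0.3514388

m = k² = 0.480939476004
D = 1 − m·sn²u·sn²v = 0.7189997442406077
cn(u+v) = (cn u·cn v − sn u·sn v·dn u·dn v)/D = 0.2526843768309488/0.7189997442406077 = 0.3514387576004338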